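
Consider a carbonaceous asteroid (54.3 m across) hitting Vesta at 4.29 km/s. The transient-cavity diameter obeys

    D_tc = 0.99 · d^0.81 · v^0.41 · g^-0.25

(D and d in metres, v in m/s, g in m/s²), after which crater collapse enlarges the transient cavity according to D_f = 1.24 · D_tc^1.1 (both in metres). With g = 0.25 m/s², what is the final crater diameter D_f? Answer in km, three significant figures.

v = 4290 m/s.
d^0.81 = 54.3^0.81 = 25.42
v^0.41 = 4290^0.41 = 30.85
g^-0.25 = 0.25^-0.25 = 1.414
D_tc = 0.99 × 25.42 × 30.85 × 1.414 = 1098 m
D_f = 1.24 × (1098)^1.1 = 2742 m
     = 2.742 km

D_f ≈ 2.74 km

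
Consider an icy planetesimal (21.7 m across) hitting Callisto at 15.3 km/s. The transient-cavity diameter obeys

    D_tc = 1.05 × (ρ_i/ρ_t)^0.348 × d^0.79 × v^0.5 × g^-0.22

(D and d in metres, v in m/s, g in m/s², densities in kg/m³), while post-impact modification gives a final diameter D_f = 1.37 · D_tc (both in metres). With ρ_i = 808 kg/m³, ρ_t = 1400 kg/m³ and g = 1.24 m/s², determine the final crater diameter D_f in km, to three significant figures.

D_f ≈ 1.59 km

v = 15300 m/s.
(ρ_i/ρ_t)^0.348 = (808/1400)^0.348 = 0.8259
d^0.79 = 21.7^0.79 = 11.37
v^0.5 = 15300^0.5 = 123.7
g^-0.22 = 1.24^-0.22 = 0.9538
D_tc = 1.05 × 0.8259 × 11.37 × 123.7 × 0.9538 = 1163 m
D_f = 1.37 × 1163 = 1593 m
     = 1.593 km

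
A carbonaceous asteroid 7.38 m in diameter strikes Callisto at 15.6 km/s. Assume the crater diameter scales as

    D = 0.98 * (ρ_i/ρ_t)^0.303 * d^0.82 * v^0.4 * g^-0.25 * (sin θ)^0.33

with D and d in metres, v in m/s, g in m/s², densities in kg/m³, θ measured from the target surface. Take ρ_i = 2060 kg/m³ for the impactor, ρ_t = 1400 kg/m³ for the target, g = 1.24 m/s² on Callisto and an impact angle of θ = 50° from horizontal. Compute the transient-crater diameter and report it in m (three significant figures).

D ≈ 234 m

In SI units: v = 15600 m/s.
(ρ_i/ρ_t)^0.303 = (2060/1400)^0.303 = 1.124
d^0.82 = 7.38^0.82 = 5.150
v^0.4 = 15600^0.4 = 47.56
g^-0.25 = 1.24^-0.25 = 0.9476
(sin 50°)^0.33 = 0.7660^0.33 = 0.9158
D = 0.98 × 1.124 × 5.150 × 47.56 × 0.9476 × 0.9158 = 234.1 m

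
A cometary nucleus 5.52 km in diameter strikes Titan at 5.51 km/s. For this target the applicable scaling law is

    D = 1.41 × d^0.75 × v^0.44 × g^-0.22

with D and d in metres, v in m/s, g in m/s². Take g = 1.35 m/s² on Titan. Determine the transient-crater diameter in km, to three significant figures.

In SI units: d = 5520 m, v = 5510 m/s.
d^0.75 = 5520^0.75 = 640.4
v^0.44 = 5510^0.44 = 44.27
g^-0.22 = 1.35^-0.22 = 0.9361
D = 1.41 × 640.4 × 44.27 × 0.9361 = 37420 m
   = 37.42 km

D ≈ 37.4 km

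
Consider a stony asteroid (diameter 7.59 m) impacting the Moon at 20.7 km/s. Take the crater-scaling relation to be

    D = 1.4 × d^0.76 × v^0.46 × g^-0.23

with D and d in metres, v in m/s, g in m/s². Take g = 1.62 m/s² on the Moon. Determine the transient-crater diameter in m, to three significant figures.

D ≈ 565 m

In SI units: v = 20700 m/s.
d^0.76 = 7.59^0.76 = 4.666
v^0.46 = 20700^0.46 = 96.68
g^-0.23 = 1.62^-0.23 = 0.8950
D = 1.4 × 4.666 × 96.68 × 0.8950 = 565.2 m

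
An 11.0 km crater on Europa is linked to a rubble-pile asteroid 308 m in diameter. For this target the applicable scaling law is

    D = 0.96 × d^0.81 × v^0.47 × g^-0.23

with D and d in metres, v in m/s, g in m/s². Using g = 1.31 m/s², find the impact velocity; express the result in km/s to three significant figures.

Rearranging for v: v = [D / (0.96 · 308^0.81 · 1.31^-0.23)]^(1/0.47).
D = 11000 m.
308^0.81 = 103.7
1.31^-0.23 = 0.9398
Denominator = 0.96 × 103.7 × 0.9398 = 93.56
D / 93.56 = 11000 / 93.56 = 117.6
v = 117.6^(1/0.47) = 117.6^2.1277 = 25422 m/s

v ≈ 25.4 km/s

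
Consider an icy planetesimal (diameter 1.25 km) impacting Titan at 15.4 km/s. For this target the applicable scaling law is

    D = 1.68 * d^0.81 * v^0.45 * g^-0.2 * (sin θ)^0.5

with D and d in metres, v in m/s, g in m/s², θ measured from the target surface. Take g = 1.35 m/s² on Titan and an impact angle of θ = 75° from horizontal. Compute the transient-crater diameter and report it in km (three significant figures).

D ≈ 38.4 km

In SI units: d = 1250 m, v = 15400 m/s.
d^0.81 = 1250^0.81 = 322.5
v^0.45 = 15400^0.45 = 76.63
g^-0.2 = 1.35^-0.2 = 0.9417
(sin 75°)^0.5 = 0.9659^0.5 = 0.9828
D = 1.68 × 322.5 × 76.63 × 0.9417 × 0.9828 = 38425 m
   = 38.43 km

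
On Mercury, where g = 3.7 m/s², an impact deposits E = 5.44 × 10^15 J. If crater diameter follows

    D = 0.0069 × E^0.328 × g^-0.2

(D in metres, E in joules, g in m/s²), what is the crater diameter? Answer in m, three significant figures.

E^0.328 = (5.44 × 10^15)^0.328 = 1.450 × 10^5
g^-0.2 = 3.7^-0.2 = 0.7698
D = 0.0069 × 1.450 × 10^5 × 0.7698 = 770.2 m

D ≈ 770 m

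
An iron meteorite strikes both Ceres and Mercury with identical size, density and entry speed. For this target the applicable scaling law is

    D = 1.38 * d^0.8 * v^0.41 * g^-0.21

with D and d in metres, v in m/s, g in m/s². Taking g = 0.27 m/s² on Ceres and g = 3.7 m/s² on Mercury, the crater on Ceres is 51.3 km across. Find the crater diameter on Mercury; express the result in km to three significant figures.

D ≈ 29.6 km

All impactor-dependent factors cancel in the ratio, leaving D_Mercury/D_Ceres = (g_Mercury/g_Ceres)^-0.21.
(3.7/0.27)^-0.21 = 13.70^-0.21 = 0.5771
D_Mercury = 0.5771 × 51.3 km = 29.6 km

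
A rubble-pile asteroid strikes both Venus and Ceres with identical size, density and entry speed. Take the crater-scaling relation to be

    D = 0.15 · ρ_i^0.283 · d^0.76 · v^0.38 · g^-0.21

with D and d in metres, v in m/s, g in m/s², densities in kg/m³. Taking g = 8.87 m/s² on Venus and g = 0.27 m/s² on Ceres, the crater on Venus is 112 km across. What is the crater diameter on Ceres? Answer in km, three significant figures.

D ≈ 233 km

All impactor-dependent factors cancel in the ratio, leaving D_Ceres/D_Venus = (g_Ceres/g_Venus)^-0.21.
(0.27/8.87)^-0.21 = 0.03044^-0.21 = 2.082
D_Ceres = 2.082 × 112 km = 233 km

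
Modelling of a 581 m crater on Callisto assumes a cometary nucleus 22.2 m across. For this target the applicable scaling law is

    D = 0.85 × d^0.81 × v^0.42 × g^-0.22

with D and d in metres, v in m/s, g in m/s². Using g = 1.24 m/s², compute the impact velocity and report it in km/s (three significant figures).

v ≈ 15.9 km/s

Rearranging for v: v = [D / (0.85 · 22.2^0.81 · 1.24^-0.22)]^(1/0.42).
22.2^0.81 = 12.32
1.24^-0.22 = 0.9538
Denominator = 0.85 × 12.32 × 0.9538 = 9.988
D / 9.988 = 581 / 9.988 = 58.17
v = 58.17^(1/0.42) = 58.17^2.381 = 15913 m/s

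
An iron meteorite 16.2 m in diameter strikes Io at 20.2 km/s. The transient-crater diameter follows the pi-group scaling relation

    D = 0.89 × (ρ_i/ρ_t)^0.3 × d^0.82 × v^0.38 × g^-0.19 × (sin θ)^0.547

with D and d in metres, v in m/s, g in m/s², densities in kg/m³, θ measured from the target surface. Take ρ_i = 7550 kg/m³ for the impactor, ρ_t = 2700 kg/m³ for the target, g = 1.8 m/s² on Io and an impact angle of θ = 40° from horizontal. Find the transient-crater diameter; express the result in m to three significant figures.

In SI units: v = 20200 m/s.
(ρ_i/ρ_t)^0.3 = (7550/2700)^0.3 = 1.361
d^0.82 = 16.2^0.82 = 9.813
v^0.38 = 20200^0.38 = 43.25
g^-0.19 = 1.8^-0.19 = 0.8943
(sin 40°)^0.547 = 0.6428^0.547 = 0.7853
D = 0.89 × 1.361 × 9.813 × 43.25 × 0.8943 × 0.7853 = 361.0 m

D ≈ 361 m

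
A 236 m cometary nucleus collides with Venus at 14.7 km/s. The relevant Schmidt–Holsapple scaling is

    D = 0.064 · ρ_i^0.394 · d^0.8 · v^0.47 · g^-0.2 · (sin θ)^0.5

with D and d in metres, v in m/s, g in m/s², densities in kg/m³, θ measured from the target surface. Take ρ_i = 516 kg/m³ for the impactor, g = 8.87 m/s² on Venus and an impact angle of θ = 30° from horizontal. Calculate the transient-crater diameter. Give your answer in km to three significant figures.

D ≈ 2.47 km

In SI units: v = 14700 m/s.
ρ_i^0.394 = 516^0.394 = 11.72
d^0.8 = 236^0.8 = 79.13
v^0.47 = 14700^0.47 = 90.92
g^-0.2 = 8.87^-0.2 = 0.6463
(sin 30°)^0.5 = 0.5000^0.5 = 0.7071
D = 0.064 × 11.72 × 79.13 × 90.92 × 0.6463 × 0.7071 = 2466 m
   = 2.466 km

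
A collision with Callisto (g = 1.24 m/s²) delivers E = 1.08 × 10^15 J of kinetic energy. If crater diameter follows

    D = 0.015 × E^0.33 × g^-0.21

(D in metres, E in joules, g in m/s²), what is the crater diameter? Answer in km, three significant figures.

E^0.33 = (1.08 × 10^15)^0.33 = 9.142 × 10^4
g^-0.21 = 1.24^-0.21 = 0.9558
D = 0.015 × 9.142 × 10^4 × 0.9558 = 1311 m
   = 1.311 km

D ≈ 1.31 km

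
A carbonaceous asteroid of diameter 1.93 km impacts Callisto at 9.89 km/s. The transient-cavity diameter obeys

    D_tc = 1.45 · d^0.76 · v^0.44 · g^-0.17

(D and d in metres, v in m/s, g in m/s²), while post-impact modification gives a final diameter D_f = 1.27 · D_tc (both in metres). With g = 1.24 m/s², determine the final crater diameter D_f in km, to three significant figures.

D_f ≈ 31.9 km

In SI: d = 1930 m, v = 9890 m/s.
d^0.76 = 1930^0.76 = 314.1
v^0.44 = 9890^0.44 = 57.26
g^-0.17 = 1.24^-0.17 = 0.9641
D_tc = 1.45 × 314.1 × 57.26 × 0.9641 = 25140 m
D_f = 1.27 × 25140 = 31928 m
     = 31.93 km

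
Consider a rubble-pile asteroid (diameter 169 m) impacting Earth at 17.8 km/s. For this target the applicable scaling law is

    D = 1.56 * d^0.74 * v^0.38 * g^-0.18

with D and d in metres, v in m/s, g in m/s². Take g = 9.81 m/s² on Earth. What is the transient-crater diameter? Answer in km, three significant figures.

In SI units: v = 17800 m/s.
d^0.74 = 169^0.74 = 44.53
v^0.38 = 17800^0.38 = 41.22
g^-0.18 = 9.81^-0.18 = 0.6630
D = 1.56 × 44.53 × 41.22 × 0.6630 = 1898 m
   = 1.898 km

D ≈ 1.90 km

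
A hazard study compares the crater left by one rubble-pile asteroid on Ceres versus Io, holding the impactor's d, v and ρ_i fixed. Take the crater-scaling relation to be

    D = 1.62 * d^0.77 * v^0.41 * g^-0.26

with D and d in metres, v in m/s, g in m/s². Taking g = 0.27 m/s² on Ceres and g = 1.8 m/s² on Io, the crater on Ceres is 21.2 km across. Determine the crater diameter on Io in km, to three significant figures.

All impactor-dependent factors cancel in the ratio, leaving D_Io/D_Ceres = (g_Io/g_Ceres)^-0.26.
(1.8/0.27)^-0.26 = 6.667^-0.26 = 0.6106
D_Io = 0.6106 × 21.2 km = 12.9 km

D ≈ 12.9 km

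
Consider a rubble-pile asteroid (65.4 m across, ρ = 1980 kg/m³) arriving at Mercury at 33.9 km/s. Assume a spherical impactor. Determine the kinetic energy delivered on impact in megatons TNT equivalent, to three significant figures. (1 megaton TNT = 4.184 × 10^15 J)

v = 33900 m/s.
Mass m = (π/6) ρ d³ = (π/6) × 1980 × (65.4)³ = 2.900 × 10^8 kg
E = ½ m v² = 0.5 × 2.900 × 10^8 × (33900)² = 1.666 × 10^17 J
   = 1.666 × 10^17 / 4.184×10^15 = 39.82 Mt

E ≈ 39.8 Mt TNT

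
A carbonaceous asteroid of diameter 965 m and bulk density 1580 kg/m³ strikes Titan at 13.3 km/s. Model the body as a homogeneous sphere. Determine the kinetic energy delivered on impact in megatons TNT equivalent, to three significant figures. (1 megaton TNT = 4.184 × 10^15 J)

E ≈ 15700 Mt TNT

v = 13300 m/s.
Mass m = (π/6) ρ d³ = (π/6) × 1580 × (965)³ = 7.434 × 10^11 kg
E = ½ m v² = 0.5 × 7.434 × 10^11 × (13300)² = 6.575 × 10^19 J
   = 6.575 × 10^19 / 4.184×10^15 = 15715 Mt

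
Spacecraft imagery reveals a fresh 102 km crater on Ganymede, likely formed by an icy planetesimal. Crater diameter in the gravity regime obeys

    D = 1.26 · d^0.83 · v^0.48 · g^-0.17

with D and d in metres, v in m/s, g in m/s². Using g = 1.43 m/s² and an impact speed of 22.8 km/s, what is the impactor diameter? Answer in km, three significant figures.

Rearranging for d: d = [D / (1.26 · 22800^0.48 · 1.43^-0.17)]^(1/0.83).
D = 102000 m.
22800^0.48 = 123.5
1.43^-0.17 = 0.9410
Denominator = 1.26 × 123.5 × 0.9410 = 146.4
D / 146.4 = 102000 / 146.4 = 696.7
d = 696.7^(1/0.83) = 696.7^1.2048 = 2663 m

d ≈ 2.66 km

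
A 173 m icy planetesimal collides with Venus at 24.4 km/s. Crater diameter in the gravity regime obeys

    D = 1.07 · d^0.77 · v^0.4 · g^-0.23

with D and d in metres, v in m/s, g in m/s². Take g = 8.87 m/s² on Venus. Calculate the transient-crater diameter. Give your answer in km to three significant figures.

In SI units: v = 24400 m/s.
d^0.77 = 173^0.77 = 52.88
v^0.4 = 24400^0.4 = 56.88
g^-0.23 = 8.87^-0.23 = 0.6053
D = 1.07 × 52.88 × 56.88 × 0.6053 = 1948 m
   = 1.948 km

D ≈ 1.95 km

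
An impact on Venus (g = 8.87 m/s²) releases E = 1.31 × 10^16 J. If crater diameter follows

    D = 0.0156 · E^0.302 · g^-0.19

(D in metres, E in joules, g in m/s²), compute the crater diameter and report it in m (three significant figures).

D ≈ 759 m

E^0.302 = (1.31 × 10^16)^0.302 = 7.369 × 10^4
g^-0.19 = 8.87^-0.19 = 0.6605
D = 0.0156 × 7.369 × 10^4 × 0.6605 = 759.3 m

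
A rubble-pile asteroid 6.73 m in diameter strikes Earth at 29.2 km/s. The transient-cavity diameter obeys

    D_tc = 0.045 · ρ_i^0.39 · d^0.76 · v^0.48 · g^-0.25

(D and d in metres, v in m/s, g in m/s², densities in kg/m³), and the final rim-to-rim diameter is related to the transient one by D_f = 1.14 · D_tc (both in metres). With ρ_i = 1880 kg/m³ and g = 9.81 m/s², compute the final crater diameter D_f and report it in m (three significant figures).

D_f ≈ 325 m

v = 29200 m/s.
ρ_i^0.39 = 1880^0.39 = 18.92
d^0.76 = 6.73^0.76 = 4.259
v^0.48 = 29200^0.48 = 139.1
g^-0.25 = 9.81^-0.25 = 0.5650
D_tc = 0.045 × 18.92 × 4.259 × 139.1 × 0.5650 = 285.0 m
D_f = 1.14 × 285.0 = 324.9 m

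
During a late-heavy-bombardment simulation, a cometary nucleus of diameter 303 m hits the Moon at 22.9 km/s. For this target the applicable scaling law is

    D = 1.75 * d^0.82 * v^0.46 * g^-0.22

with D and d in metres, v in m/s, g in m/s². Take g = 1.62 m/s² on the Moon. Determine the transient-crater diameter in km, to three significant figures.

D ≈ 17.3 km

In SI units: v = 22900 m/s.
d^0.82 = 303^0.82 = 108.3
v^0.46 = 22900^0.46 = 101.3
g^-0.22 = 1.62^-0.22 = 0.8993
D = 1.75 × 108.3 × 101.3 × 0.8993 = 17266 m
   = 17.27 km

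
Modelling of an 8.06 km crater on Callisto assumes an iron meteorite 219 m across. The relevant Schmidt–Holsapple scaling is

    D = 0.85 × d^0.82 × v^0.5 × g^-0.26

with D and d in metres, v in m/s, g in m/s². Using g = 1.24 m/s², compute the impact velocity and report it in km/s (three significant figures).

v ≈ 14.6 km/s

Rearranging for v: v = [D / (0.85 · 219^0.82 · 1.24^-0.26)]^(1/0.5).
D = 8060 m.
219^0.82 = 83.02
1.24^-0.26 = 0.9456
Denominator = 0.85 × 83.02 × 0.9456 = 66.73
D / 66.73 = 8060 / 66.73 = 120.8
v = 120.8^(1/0.5) = 120.8^2 = 14593 m/s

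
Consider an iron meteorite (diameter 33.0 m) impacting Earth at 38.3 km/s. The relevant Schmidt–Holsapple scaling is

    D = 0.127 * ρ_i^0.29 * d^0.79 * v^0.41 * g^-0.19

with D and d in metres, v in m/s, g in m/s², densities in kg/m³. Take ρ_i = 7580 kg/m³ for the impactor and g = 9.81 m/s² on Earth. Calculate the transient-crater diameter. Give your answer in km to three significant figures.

D ≈ 1.32 km

In SI units: v = 38300 m/s.
ρ_i^0.29 = 7580^0.29 = 13.34
d^0.79 = 33^0.79 = 15.84
v^0.41 = 38300^0.41 = 75.70
g^-0.19 = 9.81^-0.19 = 0.6480
D = 0.127 × 13.34 × 15.84 × 75.70 × 0.6480 = 1316 m
   = 1.316 km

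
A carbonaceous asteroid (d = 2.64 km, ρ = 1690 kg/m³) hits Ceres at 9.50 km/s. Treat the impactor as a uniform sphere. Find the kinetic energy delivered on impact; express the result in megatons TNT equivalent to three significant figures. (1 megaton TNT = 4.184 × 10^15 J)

E ≈ 1.76 × 10^5 Mt TNT

d = 2640 m; v = 9500 m/s.
Mass m = (π/6) ρ d³ = (π/6) × 1690 × (2640)³ = 1.628 × 10^13 kg
E = ½ m v² = 0.5 × 1.628 × 10^13 × (9500)² = 7.346 × 10^20 J
   = 7.346 × 10^20 / 4.184×10^15 = 1.756 × 10^5 Mt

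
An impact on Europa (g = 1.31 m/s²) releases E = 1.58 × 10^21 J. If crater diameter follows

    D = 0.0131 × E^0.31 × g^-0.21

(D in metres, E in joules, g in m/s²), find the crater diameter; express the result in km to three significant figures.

D ≈ 46.2 km

E^0.31 = (1.58 × 10^21)^0.31 = 3.729 × 10^6
g^-0.21 = 1.31^-0.21 = 0.9449
D = 0.0131 × 3.729 × 10^6 × 0.9449 = 46158 m
   = 46.16 km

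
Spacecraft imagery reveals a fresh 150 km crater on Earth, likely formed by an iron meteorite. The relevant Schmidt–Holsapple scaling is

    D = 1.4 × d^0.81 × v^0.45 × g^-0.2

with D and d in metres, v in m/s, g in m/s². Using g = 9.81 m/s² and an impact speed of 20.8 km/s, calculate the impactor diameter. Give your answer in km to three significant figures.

Rearranging for d: d = [D / (1.4 · 20800^0.45 · 9.81^-0.2)]^(1/0.81).
D = 150000 m.
20800^0.45 = 87.73
9.81^-0.2 = 0.6334
Denominator = 1.4 × 87.73 × 0.6334 = 77.80
D / 77.80 = 150000 / 77.80 = 1928
d = 1928^(1/0.81) = 1928^1.2346 = 11371 m

d ≈ 11.4 km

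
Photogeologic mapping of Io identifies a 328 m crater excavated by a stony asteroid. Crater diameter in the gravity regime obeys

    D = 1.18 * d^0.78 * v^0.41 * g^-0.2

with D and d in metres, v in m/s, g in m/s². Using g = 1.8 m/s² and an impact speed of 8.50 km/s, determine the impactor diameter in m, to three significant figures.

d ≈ 13.6 m

Rearranging for d: d = [D / (1.18 · 8500^0.41 · 1.8^-0.2)]^(1/0.78).
8500^0.41 = 40.84
1.8^-0.2 = 0.8891
Denominator = 1.18 × 40.84 × 0.8891 = 42.85
D / 42.85 = 328 / 42.85 = 7.655
d = 7.655^(1/0.78) = 7.655^1.2821 = 13.59 m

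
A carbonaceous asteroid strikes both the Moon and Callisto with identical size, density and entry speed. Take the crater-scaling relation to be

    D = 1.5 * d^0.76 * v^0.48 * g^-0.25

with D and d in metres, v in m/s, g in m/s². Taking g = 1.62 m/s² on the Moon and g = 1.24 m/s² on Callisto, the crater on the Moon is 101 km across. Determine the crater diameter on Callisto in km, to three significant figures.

D ≈ 108 km

All impactor-dependent factors cancel in the ratio, leaving D_Callisto/D_Moon = (g_Callisto/g_Moon)^-0.25.
(1.24/1.62)^-0.25 = 0.7654^-0.25 = 1.069
D_Callisto = 1.069 × 101 km = 108 km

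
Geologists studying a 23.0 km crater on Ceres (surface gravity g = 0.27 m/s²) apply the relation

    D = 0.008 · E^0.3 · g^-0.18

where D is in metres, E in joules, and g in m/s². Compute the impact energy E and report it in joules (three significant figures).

Rearranging: E = [D / (0.008 · g^-0.18)]^(1/0.3).
D = 23000 m.
g^-0.18 = 0.27^-0.18 = 1.266
D / (0.008 × 1.266) = 23000 / (0.01013) = 2.270 × 10^6
E = (2.270 × 10^6)^3.3333 = 1.537 × 10^21 J

E ≈ 1.54 × 10^21 J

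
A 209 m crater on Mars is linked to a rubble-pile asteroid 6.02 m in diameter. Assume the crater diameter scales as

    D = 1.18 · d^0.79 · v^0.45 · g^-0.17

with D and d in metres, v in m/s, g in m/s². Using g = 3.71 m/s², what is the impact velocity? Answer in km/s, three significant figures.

Rearranging for v: v = [D / (1.18 · 6.02^0.79 · 3.71^-0.17)]^(1/0.45).
6.02^0.79 = 4.129
3.71^-0.17 = 0.8002
Denominator = 1.18 × 4.129 × 0.8002 = 3.899
D / 3.899 = 209 / 3.899 = 53.60
v = 53.60^(1/0.45) = 53.60^2.2222 = 6959 m/s

v ≈ 6.96 km/s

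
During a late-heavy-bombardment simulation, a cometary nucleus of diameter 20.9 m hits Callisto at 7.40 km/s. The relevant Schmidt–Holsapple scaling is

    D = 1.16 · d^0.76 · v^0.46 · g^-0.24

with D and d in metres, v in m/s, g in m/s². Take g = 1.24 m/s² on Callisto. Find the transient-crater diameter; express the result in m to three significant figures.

D ≈ 669 m

In SI units: v = 7400 m/s.
d^0.76 = 20.9^0.76 = 10.08
v^0.46 = 7400^0.46 = 60.23
g^-0.24 = 1.24^-0.24 = 0.9497
D = 1.16 × 10.08 × 60.23 × 0.9497 = 668.8 m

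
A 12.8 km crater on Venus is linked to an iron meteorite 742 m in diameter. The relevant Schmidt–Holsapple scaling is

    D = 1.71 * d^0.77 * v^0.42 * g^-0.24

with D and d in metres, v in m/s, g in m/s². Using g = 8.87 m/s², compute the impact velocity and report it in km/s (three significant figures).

v ≈ 31.9 km/s

Rearranging for v: v = [D / (1.71 · 742^0.77 · 8.87^-0.24)]^(1/0.42).
D = 12800 m.
742^0.77 = 162.3
8.87^-0.24 = 0.5922
Denominator = 1.71 × 162.3 × 0.5922 = 164.4
D / 164.4 = 12800 / 164.4 = 77.86
v = 77.86^(1/0.42) = 77.86^2.381 = 31858 m/s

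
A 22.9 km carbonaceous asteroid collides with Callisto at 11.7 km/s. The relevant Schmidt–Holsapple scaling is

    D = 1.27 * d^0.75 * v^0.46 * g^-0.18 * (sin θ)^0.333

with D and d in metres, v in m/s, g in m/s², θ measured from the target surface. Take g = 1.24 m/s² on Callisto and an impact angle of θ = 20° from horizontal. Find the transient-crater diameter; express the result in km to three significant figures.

D ≈ 118 km

In SI units: d = 22900 m, v = 11700 m/s.
d^0.75 = 22900^0.75 = 1862
v^0.46 = 11700^0.46 = 74.36
g^-0.18 = 1.24^-0.18 = 0.9620
(sin 20°)^0.333 = 0.3420^0.333 = 0.6996
D = 1.27 × 1862 × 74.36 × 0.9620 × 0.6996 = 1.183 × 10^5 m
   = 118.3 km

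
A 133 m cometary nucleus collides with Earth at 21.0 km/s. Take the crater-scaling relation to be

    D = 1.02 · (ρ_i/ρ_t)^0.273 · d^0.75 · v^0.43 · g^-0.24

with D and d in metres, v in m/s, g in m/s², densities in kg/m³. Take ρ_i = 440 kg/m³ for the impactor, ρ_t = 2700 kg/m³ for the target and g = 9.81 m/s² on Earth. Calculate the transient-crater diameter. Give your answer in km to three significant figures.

In SI units: v = 21000 m/s.
(ρ_i/ρ_t)^0.273 = (440/2700)^0.273 = 0.6094
d^0.75 = 133^0.75 = 39.16
v^0.43 = 21000^0.43 = 72.20
g^-0.24 = 9.81^-0.24 = 0.5781
D = 1.02 × 0.6094 × 39.16 × 72.20 × 0.5781 = 1016 m
   = 1.016 km

D ≈ 1.02 km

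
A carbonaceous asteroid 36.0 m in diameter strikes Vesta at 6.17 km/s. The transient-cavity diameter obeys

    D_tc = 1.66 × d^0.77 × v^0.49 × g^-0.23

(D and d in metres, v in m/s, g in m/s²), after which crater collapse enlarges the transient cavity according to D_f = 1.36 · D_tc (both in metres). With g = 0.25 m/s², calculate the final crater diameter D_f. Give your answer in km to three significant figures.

D_f ≈ 3.53 km

v = 6170 m/s.
d^0.77 = 36^0.77 = 15.79
v^0.49 = 6170^0.49 = 71.98
g^-0.23 = 0.25^-0.23 = 1.376
D_tc = 1.66 × 15.79 × 71.98 × 1.376 = 2596 m
D_f = 1.36 × 2596 = 3531 m
     = 3.531 km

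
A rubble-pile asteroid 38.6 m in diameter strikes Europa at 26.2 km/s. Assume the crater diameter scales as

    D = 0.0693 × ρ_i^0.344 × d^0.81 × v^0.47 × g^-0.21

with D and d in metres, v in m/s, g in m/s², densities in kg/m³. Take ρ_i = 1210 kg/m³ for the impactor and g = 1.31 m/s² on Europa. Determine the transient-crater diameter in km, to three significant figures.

D ≈ 1.73 km

In SI units: v = 26200 m/s.
ρ_i^0.344 = 1210^0.344 = 11.49
d^0.81 = 38.6^0.81 = 19.28
v^0.47 = 26200^0.47 = 119.3
g^-0.21 = 1.31^-0.21 = 0.9449
D = 0.0693 × 11.49 × 19.28 × 119.3 × 0.9449 = 1731 m
   = 1.731 km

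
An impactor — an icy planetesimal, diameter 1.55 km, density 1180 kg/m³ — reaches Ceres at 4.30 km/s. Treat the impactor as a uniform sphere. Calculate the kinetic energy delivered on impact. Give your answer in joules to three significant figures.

E ≈ 2.13 × 10^19 J

d = 1550 m; v = 4300 m/s.
Mass m = (π/6) ρ d³ = (π/6) × 1180 × (1550)³ = 2.301 × 10^12 kg
E = ½ m v² = 0.5 × 2.301 × 10^12 × (4300)² = 2.127 × 10^19 J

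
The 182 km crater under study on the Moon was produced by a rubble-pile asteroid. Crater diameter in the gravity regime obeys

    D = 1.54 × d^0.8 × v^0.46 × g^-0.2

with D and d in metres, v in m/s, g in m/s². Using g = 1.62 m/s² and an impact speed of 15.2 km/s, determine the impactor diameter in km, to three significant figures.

d ≈ 9.74 km

Rearranging for d: d = [D / (1.54 · 15200^0.46 · 1.62^-0.2)]^(1/0.8).
D = 182000 m.
15200^0.46 = 83.88
1.62^-0.2 = 0.9080
Denominator = 1.54 × 83.88 × 0.9080 = 117.3
D / 117.3 = 182000 / 117.3 = 1552
d = 1552^(1/0.8) = 1552^1.25 = 9741 m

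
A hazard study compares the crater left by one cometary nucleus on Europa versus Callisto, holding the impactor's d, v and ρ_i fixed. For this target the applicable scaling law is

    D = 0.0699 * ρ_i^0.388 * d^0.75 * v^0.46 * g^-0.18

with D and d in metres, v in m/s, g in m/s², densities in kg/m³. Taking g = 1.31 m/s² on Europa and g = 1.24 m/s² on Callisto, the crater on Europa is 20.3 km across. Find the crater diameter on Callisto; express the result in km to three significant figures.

All impactor-dependent factors cancel in the ratio, leaving D_Callisto/D_Europa = (g_Callisto/g_Europa)^-0.18.
(1.24/1.31)^-0.18 = 0.9466^-0.18 = 1.010
D_Callisto = 1.010 × 20.3 km = 20.5 km

D ≈ 20.5 km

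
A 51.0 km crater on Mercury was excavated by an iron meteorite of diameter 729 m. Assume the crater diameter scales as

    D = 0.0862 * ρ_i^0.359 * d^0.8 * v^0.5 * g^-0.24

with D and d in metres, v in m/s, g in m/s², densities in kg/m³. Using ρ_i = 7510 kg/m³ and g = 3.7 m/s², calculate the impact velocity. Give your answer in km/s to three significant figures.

v ≈ 28.4 km/s

Rearranging for v: v = [D / (0.0862 · 7510^0.359 · 729^0.8 · 3.7^-0.24)]^(1/0.5).
D = 51000 m.
7510^0.359 = 24.62
729^0.8 = 195.1
3.7^-0.24 = 0.7305
Denominator = 0.0862 × 24.62 × 195.1 × 0.7305 = 302.5
D / 302.5 = 51000 / 302.5 = 168.6
v = 168.6^(1/0.5) = 168.6^2 = 28426 m/s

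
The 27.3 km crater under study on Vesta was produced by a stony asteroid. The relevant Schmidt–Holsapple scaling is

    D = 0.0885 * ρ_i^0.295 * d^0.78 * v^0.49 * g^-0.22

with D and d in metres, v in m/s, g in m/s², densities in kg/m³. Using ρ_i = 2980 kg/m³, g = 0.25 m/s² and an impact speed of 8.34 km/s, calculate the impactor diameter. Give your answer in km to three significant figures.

Rearranging for d: d = [D / (0.0885 · 2980^0.295 · 8340^0.49 · 0.25^-0.22)]^(1/0.78).
D = 27300 m.
2980^0.295 = 10.59
8340^0.49 = 83.44
0.25^-0.22 = 1.357
Denominator = 0.0885 × 10.59 × 83.44 × 1.357 = 106.1
D / 106.1 = 27300 / 106.1 = 257.3
d = 257.3^(1/0.78) = 257.3^1.2821 = 1231 m

d ≈ 1.23 km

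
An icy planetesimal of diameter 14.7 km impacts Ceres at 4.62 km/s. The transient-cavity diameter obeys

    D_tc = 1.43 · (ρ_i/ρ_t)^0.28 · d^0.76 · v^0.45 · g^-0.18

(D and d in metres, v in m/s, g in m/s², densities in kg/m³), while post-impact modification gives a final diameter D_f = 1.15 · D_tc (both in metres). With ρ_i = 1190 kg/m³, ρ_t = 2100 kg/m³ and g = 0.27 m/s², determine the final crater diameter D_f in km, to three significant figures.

D_f ≈ 116 km

In SI: d = 14700 m, v = 4620 m/s.
(ρ_i/ρ_t)^0.28 = (1190/2100)^0.28 = 0.8530
d^0.76 = 14700^0.76 = 1469
v^0.45 = 4620^0.45 = 44.57
g^-0.18 = 0.27^-0.18 = 1.266
D_tc = 1.43 × 0.8530 × 1469 × 44.57 × 1.266 = 1.011 × 10^5 m
D_f = 1.15 × 1.011 × 10^5 = 1.163 × 10^5 m
     = 116.3 km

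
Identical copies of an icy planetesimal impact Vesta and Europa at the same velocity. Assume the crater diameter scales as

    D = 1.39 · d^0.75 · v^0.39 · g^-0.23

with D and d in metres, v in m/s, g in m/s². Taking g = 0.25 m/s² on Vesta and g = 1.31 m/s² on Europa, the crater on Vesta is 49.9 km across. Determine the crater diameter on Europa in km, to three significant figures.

All impactor-dependent factors cancel in the ratio, leaving D_Europa/D_Vesta = (g_Europa/g_Vesta)^-0.23.
(1.31/0.25)^-0.23 = 5.240^-0.23 = 0.6832
D_Europa = 0.6832 × 49.9 km = 34.1 km

D ≈ 34.1 km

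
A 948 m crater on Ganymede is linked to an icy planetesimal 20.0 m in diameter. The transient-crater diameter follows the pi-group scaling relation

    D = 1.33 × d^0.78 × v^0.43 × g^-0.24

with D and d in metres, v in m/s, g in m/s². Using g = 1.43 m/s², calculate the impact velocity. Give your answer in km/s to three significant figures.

v ≈ 23.0 km/s

Rearranging for v: v = [D / (1.33 · 20^0.78 · 1.43^-0.24)]^(1/0.43).
20^0.78 = 10.35
1.43^-0.24 = 0.9177
Denominator = 1.33 × 10.35 × 0.9177 = 12.63
D / 12.63 = 948 / 12.63 = 75.06
v = 75.06^(1/0.43) = 75.06^2.3256 = 22985 m/s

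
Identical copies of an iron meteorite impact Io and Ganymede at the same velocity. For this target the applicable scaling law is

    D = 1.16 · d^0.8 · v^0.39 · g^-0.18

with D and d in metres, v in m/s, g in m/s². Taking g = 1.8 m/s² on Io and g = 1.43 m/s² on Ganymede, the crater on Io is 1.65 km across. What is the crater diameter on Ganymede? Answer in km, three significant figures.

All impactor-dependent factors cancel in the ratio, leaving D_Ganymede/D_Io = (g_Ganymede/g_Io)^-0.18.
(1.43/1.8)^-0.18 = 0.7944^-0.18 = 1.042
D_Ganymede = 1.042 × 1.65 km = 1.72 km

D ≈ 1.72 km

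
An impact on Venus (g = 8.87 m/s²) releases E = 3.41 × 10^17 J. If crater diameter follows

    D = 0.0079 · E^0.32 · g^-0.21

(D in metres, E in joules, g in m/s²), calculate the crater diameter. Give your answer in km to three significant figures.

E^0.32 = (3.41 × 10^17)^0.32 = 4.078 × 10^5
g^-0.21 = 8.87^-0.21 = 0.6323
D = 0.0079 × 4.078 × 10^5 × 0.6323 = 2037 m
   = 2.037 km

D ≈ 2.04 km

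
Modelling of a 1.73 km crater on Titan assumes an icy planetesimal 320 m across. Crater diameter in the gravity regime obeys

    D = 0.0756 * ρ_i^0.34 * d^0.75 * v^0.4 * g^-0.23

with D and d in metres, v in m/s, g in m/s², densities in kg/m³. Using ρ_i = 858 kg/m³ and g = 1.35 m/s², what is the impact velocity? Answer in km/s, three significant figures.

Rearranging for v: v = [D / (0.0756 · 858^0.34 · 320^0.75 · 1.35^-0.23)]^(1/0.4).
D = 1730 m.
858^0.34 = 9.940
320^0.75 = 75.66
1.35^-0.23 = 0.9333
Denominator = 0.0756 × 9.940 × 75.66 × 0.9333 = 53.06
D / 53.06 = 1730 / 53.06 = 32.60
v = 32.60^(1/0.4) = 32.60^2.5 = 6068 m/s

v ≈ 6.07 km/s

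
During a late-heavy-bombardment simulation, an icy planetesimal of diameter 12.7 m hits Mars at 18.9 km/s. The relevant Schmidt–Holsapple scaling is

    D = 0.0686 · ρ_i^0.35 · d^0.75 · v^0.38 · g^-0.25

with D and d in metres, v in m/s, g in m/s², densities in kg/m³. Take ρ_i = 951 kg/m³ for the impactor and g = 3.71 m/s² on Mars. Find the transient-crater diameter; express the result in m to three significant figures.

D ≈ 155 m

In SI units: v = 18900 m/s.
ρ_i^0.35 = 951^0.35 = 11.02
d^0.75 = 12.7^0.75 = 6.727
v^0.38 = 18900^0.38 = 42.18
g^-0.25 = 3.71^-0.25 = 0.7205
D = 0.0686 × 11.02 × 6.727 × 42.18 × 0.7205 = 154.5 m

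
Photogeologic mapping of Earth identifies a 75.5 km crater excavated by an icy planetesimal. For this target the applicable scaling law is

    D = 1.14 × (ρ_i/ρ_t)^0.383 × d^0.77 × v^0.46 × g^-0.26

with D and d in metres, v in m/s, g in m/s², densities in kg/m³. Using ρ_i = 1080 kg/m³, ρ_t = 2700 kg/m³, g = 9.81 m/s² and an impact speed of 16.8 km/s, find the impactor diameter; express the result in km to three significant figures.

Rearranging for d: d = [D / (1.14 · (1080/2700)^0.383 · 16800^0.46 · 9.81^-0.26)]^(1/0.77).
D = 75500 m.
(1080/2700)^0.383 = 0.7040
16800^0.46 = 87.83
9.81^-0.26 = 0.5523
Denominator = 1.14 × 0.7040 × 87.83 × 0.5523 = 38.93
D / 38.93 = 75500 / 38.93 = 1939
d = 1939^(1/0.77) = 1939^1.2987 = 18603 m

d ≈ 18.6 km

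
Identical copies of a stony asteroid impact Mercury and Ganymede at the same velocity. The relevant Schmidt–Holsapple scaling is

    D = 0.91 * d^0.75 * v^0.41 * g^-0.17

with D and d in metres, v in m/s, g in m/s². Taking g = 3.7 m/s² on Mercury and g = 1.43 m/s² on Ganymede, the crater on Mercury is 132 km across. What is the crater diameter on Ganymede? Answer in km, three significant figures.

D ≈ 155 km

All impactor-dependent factors cancel in the ratio, leaving D_Ganymede/D_Mercury = (g_Ganymede/g_Mercury)^-0.17.
(1.43/3.7)^-0.17 = 0.3865^-0.17 = 1.175
D_Ganymede = 1.175 × 132 km = 155 km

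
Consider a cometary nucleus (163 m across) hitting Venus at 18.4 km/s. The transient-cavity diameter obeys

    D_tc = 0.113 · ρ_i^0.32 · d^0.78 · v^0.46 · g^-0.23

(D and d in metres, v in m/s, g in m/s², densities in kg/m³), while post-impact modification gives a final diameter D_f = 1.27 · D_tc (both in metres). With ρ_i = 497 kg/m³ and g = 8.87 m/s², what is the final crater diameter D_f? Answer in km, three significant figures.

D_f ≈ 3.08 km

v = 18400 m/s.
ρ_i^0.32 = 497^0.32 = 7.292
d^0.78 = 163^0.78 = 53.15
v^0.46 = 18400^0.46 = 91.58
g^-0.23 = 8.87^-0.23 = 0.6053
D_tc = 0.113 × 7.292 × 53.15 × 91.58 × 0.6053 = 2428 m
D_f = 1.27 × 2428 = 3084 m
     = 3.084 km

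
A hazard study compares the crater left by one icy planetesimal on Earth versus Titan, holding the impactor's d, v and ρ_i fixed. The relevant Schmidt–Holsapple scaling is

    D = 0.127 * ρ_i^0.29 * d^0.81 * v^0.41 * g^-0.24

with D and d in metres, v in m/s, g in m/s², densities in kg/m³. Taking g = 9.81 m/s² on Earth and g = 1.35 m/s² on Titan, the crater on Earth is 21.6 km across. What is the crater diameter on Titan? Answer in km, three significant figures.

All impactor-dependent factors cancel in the ratio, leaving D_Titan/D_Earth = (g_Titan/g_Earth)^-0.24.
(1.35/9.81)^-0.24 = 0.1376^-0.24 = 1.610
D_Titan = 1.610 × 21.6 km = 34.8 km

D ≈ 34.8 km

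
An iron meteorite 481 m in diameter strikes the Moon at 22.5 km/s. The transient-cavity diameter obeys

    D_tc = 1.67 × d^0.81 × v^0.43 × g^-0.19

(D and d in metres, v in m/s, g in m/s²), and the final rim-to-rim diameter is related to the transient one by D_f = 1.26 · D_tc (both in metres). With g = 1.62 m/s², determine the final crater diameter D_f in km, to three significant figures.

D_f ≈ 21.2 km

v = 22500 m/s.
d^0.81 = 481^0.81 = 148.8
v^0.43 = 22500^0.43 = 74.38
g^-0.19 = 1.62^-0.19 = 0.9124
D_tc = 1.67 × 148.8 × 74.38 × 0.9124 = 16860 m
D_f = 1.26 × 16860 = 21244 m
     = 21.24 km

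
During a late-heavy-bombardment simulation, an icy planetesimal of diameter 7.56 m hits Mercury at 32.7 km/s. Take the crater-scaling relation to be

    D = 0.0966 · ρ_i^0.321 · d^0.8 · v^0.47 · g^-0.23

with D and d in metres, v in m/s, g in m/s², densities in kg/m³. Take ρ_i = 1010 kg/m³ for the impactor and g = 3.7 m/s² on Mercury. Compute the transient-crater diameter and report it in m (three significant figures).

In SI units: v = 32700 m/s.
ρ_i^0.321 = 1010^0.321 = 9.213
d^0.8 = 7.56^0.8 = 5.044
v^0.47 = 32700^0.47 = 132.4
g^-0.23 = 3.7^-0.23 = 0.7401
D = 0.0966 × 9.213 × 5.044 × 132.4 × 0.7401 = 439.9 m

D ≈ 440 m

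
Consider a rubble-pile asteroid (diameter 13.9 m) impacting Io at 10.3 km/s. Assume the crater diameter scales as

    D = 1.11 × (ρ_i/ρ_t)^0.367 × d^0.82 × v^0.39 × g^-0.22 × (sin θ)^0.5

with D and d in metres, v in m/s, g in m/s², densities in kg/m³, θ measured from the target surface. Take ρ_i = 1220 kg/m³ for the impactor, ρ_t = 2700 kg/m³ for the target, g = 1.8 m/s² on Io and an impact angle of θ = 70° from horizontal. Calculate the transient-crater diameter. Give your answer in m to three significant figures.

D ≈ 225 m

In SI units: v = 10300 m/s.
(ρ_i/ρ_t)^0.367 = (1220/2700)^0.367 = 0.7471
d^0.82 = 13.9^0.82 = 8.655
v^0.39 = 10300^0.39 = 36.73
g^-0.22 = 1.8^-0.22 = 0.8787
(sin 70°)^0.5 = 0.9397^0.5 = 0.9694
D = 1.11 × 0.7471 × 8.655 × 36.73 × 0.8787 × 0.9694 = 224.6 m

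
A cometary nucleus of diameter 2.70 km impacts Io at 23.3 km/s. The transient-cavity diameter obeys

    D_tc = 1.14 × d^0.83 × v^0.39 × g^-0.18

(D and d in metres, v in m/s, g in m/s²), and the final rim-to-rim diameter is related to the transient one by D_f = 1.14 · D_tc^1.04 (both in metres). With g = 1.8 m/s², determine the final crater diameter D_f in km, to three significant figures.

D_f ≈ 63.3 km

In SI: d = 2700 m, v = 23300 m/s.
d^0.83 = 2700^0.83 = 704.7
v^0.39 = 23300^0.39 = 50.50
g^-0.18 = 1.8^-0.18 = 0.8996
D_tc = 1.14 × 704.7 × 50.50 × 0.8996 = 36500 m
D_f = 1.14 × (36500)^1.04 = 63342 m
     = 63.34 km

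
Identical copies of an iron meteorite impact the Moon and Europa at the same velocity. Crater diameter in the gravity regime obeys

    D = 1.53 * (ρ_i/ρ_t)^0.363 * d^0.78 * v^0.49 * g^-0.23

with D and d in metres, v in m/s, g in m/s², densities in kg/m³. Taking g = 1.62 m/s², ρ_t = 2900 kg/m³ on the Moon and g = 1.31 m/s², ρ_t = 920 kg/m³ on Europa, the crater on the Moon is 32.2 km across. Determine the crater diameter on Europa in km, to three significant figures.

D ≈ 51.3 km

The impactor-only factors (d, v, ρ_i) cancel in the ratio, leaving D_Europa/D_Moon = (g_Europa/g_Moon)^-0.23 · (ρ_t,Moon/ρ_t,Europa)^0.363.
(1.31/1.62)^-0.23 = 0.8086^-0.23 = 1.050
(2900/920)^0.363 = 3.152^0.363 = 1.517
Ratio = 1.050 × 1.517 = 1.593
D_Europa = 1.593 × 32.2 km = 51.3 km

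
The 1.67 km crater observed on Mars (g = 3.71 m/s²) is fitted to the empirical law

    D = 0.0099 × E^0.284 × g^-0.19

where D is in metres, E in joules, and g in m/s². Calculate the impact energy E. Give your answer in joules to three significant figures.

Rearranging: E = [D / (0.0099 · g^-0.19)]^(1/0.284).
D = 1670 m.
g^-0.19 = 3.71^-0.19 = 0.7795
D / (0.0099 × 0.7795) = 1670 / (7.717 × 10^-3) = 2.164 × 10^5
E = (2.164 × 10^5)^3.5211 = 6.109 × 10^18 J

E ≈ 6.11 × 10^18 J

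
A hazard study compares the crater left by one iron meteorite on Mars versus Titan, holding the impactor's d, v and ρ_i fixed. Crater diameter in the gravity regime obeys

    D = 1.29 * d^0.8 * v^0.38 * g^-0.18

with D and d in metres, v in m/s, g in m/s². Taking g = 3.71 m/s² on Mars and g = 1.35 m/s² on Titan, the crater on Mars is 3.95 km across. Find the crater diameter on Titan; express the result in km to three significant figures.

D ≈ 4.74 km

All impactor-dependent factors cancel in the ratio, leaving D_Titan/D_Mars = (g_Titan/g_Mars)^-0.18.
(1.35/3.71)^-0.18 = 0.3639^-0.18 = 1.200
D_Titan = 1.200 × 3.95 km = 4.74 km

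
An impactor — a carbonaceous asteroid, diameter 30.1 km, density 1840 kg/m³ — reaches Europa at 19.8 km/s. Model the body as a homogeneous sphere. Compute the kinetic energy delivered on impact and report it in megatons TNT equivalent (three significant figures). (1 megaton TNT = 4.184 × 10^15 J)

d = 30100 m; v = 19800 m/s.
Mass m = (π/6) ρ d³ = (π/6) × 1840 × (30100)³ = 2.627 × 10^16 kg
E = ½ m v² = 0.5 × 2.627 × 10^16 × (19800)² = 5.149 × 10^24 J
   = 5.149 × 10^24 / 4.184×10^15 = 1.231 × 10^9 Mt

E ≈ 1.23 × 10^9 Mt TNT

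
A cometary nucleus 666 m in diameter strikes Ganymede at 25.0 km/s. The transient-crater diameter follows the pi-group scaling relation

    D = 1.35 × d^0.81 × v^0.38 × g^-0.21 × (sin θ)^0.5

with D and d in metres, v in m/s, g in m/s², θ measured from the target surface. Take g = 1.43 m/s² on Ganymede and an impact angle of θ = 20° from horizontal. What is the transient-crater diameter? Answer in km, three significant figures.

In SI units: v = 25000 m/s.
d^0.81 = 666^0.81 = 193.6
v^0.38 = 25000^0.38 = 46.90
g^-0.21 = 1.43^-0.21 = 0.9276
(sin 20°)^0.5 = 0.3420^0.5 = 0.5848
D = 1.35 × 193.6 × 46.90 × 0.9276 × 0.5848 = 6649 m
   = 6.649 km

D ≈ 6.65 km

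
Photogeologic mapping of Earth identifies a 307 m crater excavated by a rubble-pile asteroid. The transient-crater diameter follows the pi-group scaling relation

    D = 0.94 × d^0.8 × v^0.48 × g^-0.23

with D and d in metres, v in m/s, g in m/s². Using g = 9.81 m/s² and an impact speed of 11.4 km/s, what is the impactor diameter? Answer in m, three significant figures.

d ≈ 9.85 m

Rearranging for d: d = [D / (0.94 · 11400^0.48 · 9.81^-0.23)]^(1/0.8).
11400^0.48 = 88.58
9.81^-0.23 = 0.5914
Denominator = 0.94 × 88.58 × 0.5914 = 49.24
D / 49.24 = 307 / 49.24 = 6.235
d = 6.235^(1/0.8) = 6.235^1.25 = 9.852 m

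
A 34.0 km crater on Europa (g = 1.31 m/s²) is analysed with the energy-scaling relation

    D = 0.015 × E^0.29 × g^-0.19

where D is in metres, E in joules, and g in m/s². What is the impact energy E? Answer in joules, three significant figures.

E ≈ 9.82 × 10^21 J

Rearranging: E = [D / (0.015 · g^-0.19)]^(1/0.29).
D = 34000 m.
g^-0.19 = 1.31^-0.19 = 0.9500
D / (0.015 × 0.9500) = 34000 / (0.01425) = 2.386 × 10^6
E = (2.386 × 10^6)^3.4483 = 9.820 × 10^21 J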